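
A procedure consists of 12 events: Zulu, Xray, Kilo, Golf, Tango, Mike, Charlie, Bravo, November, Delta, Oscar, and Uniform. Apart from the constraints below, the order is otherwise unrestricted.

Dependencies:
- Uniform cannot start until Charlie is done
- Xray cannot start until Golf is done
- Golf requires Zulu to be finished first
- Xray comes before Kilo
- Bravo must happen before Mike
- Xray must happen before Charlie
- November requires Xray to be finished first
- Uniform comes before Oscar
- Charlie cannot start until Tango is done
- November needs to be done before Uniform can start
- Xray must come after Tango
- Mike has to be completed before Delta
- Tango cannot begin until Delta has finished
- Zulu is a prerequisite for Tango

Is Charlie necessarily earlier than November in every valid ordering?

No

Charlie and November are not related by any chain of constraints.
A valid ordering placing November before Charlie exists, so the answer is no.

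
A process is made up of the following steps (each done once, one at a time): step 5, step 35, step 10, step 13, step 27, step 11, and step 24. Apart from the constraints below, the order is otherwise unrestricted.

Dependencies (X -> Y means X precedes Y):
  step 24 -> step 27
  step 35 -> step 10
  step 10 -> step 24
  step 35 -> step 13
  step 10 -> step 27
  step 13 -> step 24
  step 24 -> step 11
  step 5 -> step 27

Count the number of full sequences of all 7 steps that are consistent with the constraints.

22

The steps with no prerequisites are step 5, step 35; any of them can be placed first.
Enumerating by repeatedly choosing an available step (one whose prerequisites are all placed) gives 22 distinct complete orderings.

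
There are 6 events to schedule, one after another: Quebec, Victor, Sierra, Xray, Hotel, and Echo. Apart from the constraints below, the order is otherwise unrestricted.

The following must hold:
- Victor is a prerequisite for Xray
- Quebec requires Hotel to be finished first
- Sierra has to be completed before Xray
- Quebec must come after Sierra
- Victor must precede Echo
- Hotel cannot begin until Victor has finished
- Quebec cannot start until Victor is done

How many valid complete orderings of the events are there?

37

2 events have no prerequisites (Victor, Sierra), so any of them could come first.
Counting all ways to extend the partial order to a total order gives 37.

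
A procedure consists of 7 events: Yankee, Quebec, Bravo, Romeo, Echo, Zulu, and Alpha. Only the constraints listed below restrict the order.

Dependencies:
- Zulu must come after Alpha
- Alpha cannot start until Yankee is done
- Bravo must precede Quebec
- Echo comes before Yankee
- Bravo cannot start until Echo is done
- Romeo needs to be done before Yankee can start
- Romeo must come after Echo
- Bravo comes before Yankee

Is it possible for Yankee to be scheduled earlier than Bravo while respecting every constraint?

No

The constraints give a chain Bravo → Yankee, which forces Bravo before Yankee.
So no valid ordering can have Yankee before Bravo.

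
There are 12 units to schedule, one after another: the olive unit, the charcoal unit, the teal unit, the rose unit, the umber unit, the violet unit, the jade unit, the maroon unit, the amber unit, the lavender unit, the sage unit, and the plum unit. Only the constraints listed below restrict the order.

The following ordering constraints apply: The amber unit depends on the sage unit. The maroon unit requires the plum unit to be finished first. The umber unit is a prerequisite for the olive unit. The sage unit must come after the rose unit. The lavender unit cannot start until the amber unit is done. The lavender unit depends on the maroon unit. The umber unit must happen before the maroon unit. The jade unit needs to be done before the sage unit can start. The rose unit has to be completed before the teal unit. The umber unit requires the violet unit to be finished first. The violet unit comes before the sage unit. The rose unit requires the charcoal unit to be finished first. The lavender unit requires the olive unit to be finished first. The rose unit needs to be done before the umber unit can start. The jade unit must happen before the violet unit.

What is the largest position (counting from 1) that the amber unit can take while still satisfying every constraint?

11

The only unit forced after the amber unit (directly or by a chain) is the lavender unit.
With 1 mandatory successor out of 12 units total, the latest slot for the amber unit is 12−1 = 11, and it's reachable by doing all non-successors before the amber unit.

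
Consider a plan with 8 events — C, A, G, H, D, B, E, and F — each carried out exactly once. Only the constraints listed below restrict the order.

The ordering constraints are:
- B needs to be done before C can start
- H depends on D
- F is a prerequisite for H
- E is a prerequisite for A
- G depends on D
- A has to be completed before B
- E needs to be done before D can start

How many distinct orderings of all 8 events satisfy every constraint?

2 events have no prerequisites (E, F), so any of them could come first.
Counting all ways to extend the partial order to a total order gives 215.

215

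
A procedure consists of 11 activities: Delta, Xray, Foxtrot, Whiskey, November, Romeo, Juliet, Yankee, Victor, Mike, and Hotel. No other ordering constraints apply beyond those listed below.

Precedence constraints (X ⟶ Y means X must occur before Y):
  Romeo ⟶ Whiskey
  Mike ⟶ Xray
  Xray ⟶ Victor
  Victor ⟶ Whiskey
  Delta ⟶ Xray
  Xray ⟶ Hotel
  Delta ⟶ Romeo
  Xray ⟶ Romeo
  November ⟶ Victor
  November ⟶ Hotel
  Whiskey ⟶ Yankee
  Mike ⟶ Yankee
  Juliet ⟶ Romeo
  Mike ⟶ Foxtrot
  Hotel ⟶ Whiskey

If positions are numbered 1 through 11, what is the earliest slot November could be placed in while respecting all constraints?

November has no prerequisites at all, so it can go in position 1.

1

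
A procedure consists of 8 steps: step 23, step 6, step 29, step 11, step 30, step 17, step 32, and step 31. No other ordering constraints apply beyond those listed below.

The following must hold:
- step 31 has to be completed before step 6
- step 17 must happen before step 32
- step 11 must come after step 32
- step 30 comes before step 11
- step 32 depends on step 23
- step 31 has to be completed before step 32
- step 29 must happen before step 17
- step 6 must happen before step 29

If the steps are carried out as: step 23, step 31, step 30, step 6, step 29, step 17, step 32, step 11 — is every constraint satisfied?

Yes

Checking each listed constraint against this order: for instance, step 23 is in position 1 and step 32 in position 7, so that constraint holds — and the remaining constraints check out the same way.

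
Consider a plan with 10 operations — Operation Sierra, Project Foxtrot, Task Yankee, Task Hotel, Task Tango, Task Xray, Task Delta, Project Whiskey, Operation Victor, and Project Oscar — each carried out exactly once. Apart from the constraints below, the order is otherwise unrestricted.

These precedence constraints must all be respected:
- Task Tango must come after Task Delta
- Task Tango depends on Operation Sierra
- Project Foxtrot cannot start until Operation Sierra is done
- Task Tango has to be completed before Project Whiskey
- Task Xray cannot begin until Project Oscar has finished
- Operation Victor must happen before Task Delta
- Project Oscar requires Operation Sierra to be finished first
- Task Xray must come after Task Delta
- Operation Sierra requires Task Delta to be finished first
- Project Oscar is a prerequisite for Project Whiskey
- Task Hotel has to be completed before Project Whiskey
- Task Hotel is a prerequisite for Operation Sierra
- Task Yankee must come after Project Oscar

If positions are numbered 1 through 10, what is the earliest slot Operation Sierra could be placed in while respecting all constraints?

4

The operations that are forced before Operation Sierra, directly or transitively, are Task Hotel, Task Delta, Operation Victor. That's 3 operations.
With 3 mandatory predecessors, the earliest Operation Sierra can sit is position 3+1 = 4, and placing just those 3 first achieves it.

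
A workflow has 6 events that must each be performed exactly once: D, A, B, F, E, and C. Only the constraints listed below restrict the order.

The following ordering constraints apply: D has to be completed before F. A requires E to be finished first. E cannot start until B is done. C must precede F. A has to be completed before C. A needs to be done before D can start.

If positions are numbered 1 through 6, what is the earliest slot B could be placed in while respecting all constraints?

1

No constraint forces any other event before B, so it can be placed first.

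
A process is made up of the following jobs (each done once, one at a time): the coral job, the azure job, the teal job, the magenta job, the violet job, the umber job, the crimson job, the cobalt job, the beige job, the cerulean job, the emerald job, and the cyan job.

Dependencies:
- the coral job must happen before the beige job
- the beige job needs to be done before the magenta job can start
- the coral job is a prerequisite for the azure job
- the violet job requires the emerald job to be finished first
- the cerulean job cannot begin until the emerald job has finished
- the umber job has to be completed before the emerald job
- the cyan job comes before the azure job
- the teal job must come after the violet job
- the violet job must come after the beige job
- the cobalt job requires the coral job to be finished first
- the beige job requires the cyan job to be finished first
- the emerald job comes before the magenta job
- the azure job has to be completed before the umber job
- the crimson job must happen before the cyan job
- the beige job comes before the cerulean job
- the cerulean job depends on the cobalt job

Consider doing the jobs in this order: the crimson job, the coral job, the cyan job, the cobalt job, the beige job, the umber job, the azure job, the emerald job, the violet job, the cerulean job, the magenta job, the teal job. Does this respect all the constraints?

No

In the proposed order, the umber job appears before the azure job.
That contradicts the constraint that the azure job must precede the umber job.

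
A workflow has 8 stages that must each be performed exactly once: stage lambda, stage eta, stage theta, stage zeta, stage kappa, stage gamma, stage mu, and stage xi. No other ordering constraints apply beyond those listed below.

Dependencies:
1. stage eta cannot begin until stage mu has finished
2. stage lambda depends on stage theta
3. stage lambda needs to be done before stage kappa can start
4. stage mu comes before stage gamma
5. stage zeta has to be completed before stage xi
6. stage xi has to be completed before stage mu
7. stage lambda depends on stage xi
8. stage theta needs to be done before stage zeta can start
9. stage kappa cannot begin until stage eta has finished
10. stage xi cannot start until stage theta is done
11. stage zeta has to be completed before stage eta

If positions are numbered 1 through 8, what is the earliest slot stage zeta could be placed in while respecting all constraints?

2

The only stage forced before stage zeta (directly or transitively) is stage theta.
With 1 mandatory predecessor, the earliest stage zeta can sit is position 1+1 = 2, and placing just that one first achieves it.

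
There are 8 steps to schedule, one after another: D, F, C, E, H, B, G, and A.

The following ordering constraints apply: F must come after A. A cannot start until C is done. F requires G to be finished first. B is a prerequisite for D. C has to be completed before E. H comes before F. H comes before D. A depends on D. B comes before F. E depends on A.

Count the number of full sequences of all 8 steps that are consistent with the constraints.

104

The steps with no prerequisites are C, H, B, G; any of them can be placed first.
Systematically extending each partial ordering one step at a time and counting, there are 104 complete orderings.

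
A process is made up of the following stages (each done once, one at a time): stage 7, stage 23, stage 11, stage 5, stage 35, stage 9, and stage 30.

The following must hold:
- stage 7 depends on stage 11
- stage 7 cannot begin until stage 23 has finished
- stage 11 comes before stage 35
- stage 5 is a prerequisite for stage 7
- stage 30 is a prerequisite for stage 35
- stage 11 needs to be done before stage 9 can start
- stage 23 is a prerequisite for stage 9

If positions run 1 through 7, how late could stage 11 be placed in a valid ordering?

Every stage that must follow stage 11 has to come after it. Tracing all chains starting from stage 11, those stages are: stage 7, stage 35, stage 9 — 3 in total.
So at least 3 stages follow stage 11, putting stage 11 no later than position 4. That position is achievable by scheduling everything else first.

4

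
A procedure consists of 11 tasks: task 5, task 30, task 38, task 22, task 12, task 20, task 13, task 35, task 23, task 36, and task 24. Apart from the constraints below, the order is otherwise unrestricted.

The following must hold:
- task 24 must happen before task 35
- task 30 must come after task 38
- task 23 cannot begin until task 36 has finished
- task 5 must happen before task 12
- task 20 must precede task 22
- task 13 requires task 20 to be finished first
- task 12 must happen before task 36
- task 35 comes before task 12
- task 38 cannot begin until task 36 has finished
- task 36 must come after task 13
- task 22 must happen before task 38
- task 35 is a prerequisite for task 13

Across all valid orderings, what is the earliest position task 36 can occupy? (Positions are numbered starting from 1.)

Every task that must precede task 36 has to come before it. Tracing all chains that end at task 36, those tasks are: task 5, task 12, task 20, task 13, task 35, task 24 — 6 in total.
So at minimum 6 tasks come before task 36, putting task 36 no earlier than position 7. That position is achievable by scheduling exactly those predecessors first.

7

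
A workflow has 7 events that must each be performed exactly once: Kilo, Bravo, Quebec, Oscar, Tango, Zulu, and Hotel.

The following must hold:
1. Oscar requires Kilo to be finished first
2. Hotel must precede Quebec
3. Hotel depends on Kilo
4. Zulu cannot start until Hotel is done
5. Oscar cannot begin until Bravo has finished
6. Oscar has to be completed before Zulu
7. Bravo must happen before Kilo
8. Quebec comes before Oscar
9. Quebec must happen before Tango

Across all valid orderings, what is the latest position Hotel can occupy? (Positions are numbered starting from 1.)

Every event that must follow Hotel has to come after it. Tracing all chains starting from Hotel, those events are: Quebec, Oscar, Tango, Zulu — 4 in total.
So at least 4 events follow Hotel, putting Hotel no later than position 3. That position is achievable by scheduling everything else first.

3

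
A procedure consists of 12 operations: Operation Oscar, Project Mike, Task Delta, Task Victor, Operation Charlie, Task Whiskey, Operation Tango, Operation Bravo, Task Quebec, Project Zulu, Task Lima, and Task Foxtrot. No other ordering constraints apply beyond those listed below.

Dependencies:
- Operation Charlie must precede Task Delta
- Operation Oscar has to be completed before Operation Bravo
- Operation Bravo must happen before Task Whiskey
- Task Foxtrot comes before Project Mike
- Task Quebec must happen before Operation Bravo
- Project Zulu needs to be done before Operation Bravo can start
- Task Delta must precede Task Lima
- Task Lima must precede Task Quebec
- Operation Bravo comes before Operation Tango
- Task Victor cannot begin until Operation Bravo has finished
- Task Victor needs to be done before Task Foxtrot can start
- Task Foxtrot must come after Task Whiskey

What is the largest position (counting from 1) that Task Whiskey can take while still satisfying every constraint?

10

Following every chain forward from Task Whiskey, the operations that must come later are Project Mike, Task Foxtrot — 2 of them.
So at least 2 operations follow Task Whiskey, putting Task Whiskey no later than position 10. That position is achievable by scheduling everything else first.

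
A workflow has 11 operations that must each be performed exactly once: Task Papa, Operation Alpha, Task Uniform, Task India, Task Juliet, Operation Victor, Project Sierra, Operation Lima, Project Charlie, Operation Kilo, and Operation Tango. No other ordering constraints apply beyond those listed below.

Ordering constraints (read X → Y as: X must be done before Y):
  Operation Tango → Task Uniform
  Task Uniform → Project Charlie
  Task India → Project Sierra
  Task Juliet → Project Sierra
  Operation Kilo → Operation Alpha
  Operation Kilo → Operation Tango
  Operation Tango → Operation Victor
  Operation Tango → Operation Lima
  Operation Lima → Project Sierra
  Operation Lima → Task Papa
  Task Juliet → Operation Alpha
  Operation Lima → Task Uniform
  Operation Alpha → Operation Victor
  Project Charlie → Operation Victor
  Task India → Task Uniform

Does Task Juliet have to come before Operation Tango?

No

Task Juliet and Operation Tango are not related by any chain of constraints.
A valid ordering placing Operation Tango before Task Juliet exists, so the answer is no.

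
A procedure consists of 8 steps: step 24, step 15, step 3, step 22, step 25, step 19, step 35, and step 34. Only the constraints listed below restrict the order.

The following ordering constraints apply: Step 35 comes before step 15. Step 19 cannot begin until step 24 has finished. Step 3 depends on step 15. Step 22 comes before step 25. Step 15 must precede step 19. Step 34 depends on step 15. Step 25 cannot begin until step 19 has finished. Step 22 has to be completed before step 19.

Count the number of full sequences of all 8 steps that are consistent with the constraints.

The steps with no prerequisites are step 24, step 22, step 35; any of them can be placed first.
Counting all ways to extend the partial order to a total order gives 212.

212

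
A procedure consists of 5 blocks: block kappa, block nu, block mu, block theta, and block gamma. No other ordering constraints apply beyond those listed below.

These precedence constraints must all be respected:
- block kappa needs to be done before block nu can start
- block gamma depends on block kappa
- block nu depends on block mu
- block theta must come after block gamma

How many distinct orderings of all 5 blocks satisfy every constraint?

9

The blocks with no prerequisites are block kappa, block mu; any of them can be placed first.
Enumerating by repeatedly choosing an available block (one whose prerequisites are all placed) gives 9 distinct complete orderings.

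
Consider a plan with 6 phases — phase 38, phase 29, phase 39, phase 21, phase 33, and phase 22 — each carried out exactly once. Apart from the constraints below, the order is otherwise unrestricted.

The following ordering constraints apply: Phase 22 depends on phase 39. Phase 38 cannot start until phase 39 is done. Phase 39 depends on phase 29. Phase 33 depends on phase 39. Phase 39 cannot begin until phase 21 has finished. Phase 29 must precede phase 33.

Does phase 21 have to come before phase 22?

Yes

There is a constraint chain phase 21 → phase 39 → phase 22.
So phase 21 must precede phase 22 in any valid ordering.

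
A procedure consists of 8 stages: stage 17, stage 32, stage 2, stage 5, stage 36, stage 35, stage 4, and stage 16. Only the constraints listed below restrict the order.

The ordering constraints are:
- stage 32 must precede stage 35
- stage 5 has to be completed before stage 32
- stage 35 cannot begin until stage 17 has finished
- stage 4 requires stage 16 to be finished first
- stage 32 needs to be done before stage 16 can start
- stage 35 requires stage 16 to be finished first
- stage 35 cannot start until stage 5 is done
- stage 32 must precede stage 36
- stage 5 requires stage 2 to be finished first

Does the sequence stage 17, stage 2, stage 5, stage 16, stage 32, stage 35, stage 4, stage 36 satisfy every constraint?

No

Here stage 32 comes after stage 16.
Since stage 32 is required before stage 16, the ordering is invalid.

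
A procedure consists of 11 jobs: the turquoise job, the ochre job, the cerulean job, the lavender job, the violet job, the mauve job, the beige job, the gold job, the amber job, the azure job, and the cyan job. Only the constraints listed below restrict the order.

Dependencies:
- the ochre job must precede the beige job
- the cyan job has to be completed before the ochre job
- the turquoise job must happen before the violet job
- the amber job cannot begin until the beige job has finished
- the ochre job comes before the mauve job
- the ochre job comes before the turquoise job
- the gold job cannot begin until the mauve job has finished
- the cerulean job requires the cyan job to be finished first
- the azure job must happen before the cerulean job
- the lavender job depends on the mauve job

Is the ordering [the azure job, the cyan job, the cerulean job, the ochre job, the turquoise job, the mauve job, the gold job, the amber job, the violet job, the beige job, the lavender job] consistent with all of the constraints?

The sequence places the amber job ahead of the beige job.
But one of the constraints requires the beige job before the amber job, so this ordering violates it.

No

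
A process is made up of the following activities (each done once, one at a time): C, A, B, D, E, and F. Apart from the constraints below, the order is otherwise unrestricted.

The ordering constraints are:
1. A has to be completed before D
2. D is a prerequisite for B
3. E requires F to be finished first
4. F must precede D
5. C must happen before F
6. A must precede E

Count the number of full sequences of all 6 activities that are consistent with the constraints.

9

The activities with no prerequisites are C, A; any of them can be placed first.
Counting all ways to extend the partial order to a total order gives 9.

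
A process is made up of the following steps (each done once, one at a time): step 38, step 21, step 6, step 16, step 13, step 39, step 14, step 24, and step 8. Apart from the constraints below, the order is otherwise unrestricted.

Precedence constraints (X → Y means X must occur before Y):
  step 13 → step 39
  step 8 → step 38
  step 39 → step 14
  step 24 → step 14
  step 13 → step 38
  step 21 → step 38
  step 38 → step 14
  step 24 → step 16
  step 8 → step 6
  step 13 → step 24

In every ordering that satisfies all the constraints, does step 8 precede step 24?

Nothing in the constraints links step 8 and step 24; they are unordered relative to each other.
A valid ordering placing step 24 before step 8 exists, so the answer is no.

No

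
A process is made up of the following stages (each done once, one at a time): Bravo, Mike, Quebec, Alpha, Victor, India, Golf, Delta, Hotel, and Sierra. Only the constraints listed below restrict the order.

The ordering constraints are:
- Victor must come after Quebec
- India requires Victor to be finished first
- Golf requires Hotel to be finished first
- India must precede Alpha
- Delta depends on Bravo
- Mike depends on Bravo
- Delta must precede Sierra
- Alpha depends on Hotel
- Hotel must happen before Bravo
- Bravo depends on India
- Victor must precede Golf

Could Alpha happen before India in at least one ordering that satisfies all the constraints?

The constraints give a chain India → Alpha, which forces India before Alpha.
Hence Alpha can never be scheduled before India.

No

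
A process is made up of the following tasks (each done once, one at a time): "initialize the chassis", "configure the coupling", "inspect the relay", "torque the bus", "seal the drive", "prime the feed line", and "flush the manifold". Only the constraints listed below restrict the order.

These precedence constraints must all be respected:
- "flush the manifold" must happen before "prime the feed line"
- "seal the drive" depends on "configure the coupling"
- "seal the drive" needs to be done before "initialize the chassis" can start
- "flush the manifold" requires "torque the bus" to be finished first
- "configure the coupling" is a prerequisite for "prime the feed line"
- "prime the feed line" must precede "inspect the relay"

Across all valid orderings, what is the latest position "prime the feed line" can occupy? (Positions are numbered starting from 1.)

Following the constraints forward from "prime the feed line", its only required successor is "inspect the relay".
So at least 1 task follows "prime the feed line", putting "prime the feed line" no later than position 6. That position is achievable by scheduling everything else first.

6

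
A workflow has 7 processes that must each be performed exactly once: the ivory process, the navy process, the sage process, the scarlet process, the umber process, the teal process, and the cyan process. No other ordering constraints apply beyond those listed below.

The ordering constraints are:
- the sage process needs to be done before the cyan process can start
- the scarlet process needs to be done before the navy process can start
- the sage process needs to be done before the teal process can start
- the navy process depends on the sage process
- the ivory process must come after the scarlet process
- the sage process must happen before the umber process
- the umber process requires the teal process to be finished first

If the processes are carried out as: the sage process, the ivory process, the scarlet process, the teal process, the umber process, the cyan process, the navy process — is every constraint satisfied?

No

The sequence places the ivory process ahead of the scarlet process.
Since the scarlet process is required before the ivory process, the ordering is invalid.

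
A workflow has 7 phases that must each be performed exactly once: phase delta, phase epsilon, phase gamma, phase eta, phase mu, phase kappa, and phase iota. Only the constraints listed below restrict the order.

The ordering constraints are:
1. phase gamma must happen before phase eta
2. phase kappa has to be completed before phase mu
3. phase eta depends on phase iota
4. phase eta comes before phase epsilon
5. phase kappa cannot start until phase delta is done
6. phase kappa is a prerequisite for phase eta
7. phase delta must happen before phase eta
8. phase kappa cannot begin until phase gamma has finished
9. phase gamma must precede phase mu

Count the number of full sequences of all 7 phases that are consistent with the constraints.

The phases with no prerequisites are phase delta, phase gamma, phase iota; any of them can be placed first.
Enumerating by repeatedly choosing an available phase (one whose prerequisites are all placed) gives 26 distinct complete orderings.

26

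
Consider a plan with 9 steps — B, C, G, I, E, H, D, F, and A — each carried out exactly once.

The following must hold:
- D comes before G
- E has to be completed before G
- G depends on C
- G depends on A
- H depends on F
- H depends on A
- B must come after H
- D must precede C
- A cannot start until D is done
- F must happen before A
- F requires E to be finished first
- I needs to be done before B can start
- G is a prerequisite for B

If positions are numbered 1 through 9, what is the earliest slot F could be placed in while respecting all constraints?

2

The only step forced before F (directly or transitively) is E.
So at minimum 1 step comes before F, putting F no earlier than position 2. That position is achievable by scheduling exactly that predecessor first.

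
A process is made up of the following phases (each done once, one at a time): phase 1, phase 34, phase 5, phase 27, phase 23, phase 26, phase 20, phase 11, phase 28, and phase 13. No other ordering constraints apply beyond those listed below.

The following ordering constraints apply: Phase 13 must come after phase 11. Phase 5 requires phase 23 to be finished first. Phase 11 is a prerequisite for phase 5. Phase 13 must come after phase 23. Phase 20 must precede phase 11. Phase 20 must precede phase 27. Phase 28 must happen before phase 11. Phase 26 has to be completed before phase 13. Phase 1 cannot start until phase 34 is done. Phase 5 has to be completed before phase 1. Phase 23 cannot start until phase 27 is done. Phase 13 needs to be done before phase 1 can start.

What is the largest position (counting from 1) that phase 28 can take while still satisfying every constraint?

The phases that are forced after phase 28, directly or by a chain of constraints, are phase 1, phase 5, phase 11, phase 13. That's 4 phases.
So at least 4 phases follow phase 28, putting phase 28 no later than position 6. That position is achievable by scheduling everything else first.

6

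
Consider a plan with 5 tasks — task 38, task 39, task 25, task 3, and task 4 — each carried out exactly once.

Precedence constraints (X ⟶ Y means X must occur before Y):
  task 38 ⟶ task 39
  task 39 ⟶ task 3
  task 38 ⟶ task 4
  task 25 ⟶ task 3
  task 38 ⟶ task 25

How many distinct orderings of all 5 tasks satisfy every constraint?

8

Only task 38 has no prerequisites, so it must go first.
Enumerating by repeatedly choosing an available task (one whose prerequisites are all placed) gives 8 distinct complete orderings.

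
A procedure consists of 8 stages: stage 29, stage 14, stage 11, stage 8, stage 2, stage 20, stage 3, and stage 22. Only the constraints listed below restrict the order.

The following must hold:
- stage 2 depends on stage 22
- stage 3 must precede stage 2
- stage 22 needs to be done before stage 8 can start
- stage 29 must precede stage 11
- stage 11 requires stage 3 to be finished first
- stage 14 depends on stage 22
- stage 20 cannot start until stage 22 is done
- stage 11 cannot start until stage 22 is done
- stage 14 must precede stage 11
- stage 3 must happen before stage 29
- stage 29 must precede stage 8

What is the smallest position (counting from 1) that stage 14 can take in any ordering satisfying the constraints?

Working backwards through the constraints from stage 14, its only required predecessor is stage 22.
So at minimum 1 stage comes before stage 14, putting stage 14 no earlier than position 2. That position is achievable by scheduling exactly that predecessor first.

2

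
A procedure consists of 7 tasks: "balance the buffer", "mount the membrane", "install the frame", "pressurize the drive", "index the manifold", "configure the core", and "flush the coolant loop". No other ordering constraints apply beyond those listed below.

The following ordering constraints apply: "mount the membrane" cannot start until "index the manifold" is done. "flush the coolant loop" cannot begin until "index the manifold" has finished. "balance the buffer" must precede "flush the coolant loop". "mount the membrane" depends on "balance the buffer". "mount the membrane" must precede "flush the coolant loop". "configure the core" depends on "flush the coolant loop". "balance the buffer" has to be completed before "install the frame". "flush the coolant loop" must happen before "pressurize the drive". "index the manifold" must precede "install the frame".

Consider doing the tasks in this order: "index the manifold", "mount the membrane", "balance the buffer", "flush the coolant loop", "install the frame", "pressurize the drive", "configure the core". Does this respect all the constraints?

The sequence places "mount the membrane" ahead of "balance the buffer".
That contradicts the constraint that "balance the buffer" must precede "mount the membrane".

No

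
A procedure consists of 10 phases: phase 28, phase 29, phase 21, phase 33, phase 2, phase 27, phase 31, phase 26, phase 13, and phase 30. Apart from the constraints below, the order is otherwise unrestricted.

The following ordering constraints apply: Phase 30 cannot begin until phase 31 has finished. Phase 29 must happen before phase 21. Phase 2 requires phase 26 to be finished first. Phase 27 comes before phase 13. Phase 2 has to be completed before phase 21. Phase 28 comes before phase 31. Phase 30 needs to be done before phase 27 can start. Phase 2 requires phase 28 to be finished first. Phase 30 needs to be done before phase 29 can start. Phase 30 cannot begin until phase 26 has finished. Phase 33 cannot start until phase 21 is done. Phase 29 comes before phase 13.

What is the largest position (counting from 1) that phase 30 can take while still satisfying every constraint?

Following every chain forward from phase 30, the phases that must come later are phase 29, phase 21, phase 33, phase 27, phase 13 — 5 of them.
So at least 5 phases follow phase 30, putting phase 30 no later than position 5. That position is achievable by scheduling everything else first.

5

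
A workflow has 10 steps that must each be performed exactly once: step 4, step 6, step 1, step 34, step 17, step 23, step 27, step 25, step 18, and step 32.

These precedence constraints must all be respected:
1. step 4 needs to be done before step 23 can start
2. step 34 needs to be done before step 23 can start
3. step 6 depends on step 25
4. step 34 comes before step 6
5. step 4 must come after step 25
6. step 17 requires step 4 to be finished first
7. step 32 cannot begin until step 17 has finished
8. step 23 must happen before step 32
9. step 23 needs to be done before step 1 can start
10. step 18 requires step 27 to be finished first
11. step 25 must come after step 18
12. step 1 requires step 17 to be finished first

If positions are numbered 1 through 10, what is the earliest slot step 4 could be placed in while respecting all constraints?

4

Every step that must precede step 4 has to come before it. Tracing all chains that end at step 4, those steps are: step 27, step 25, step 18 — 3 in total.
With 3 mandatory predecessors, the earliest step 4 can sit is position 3+1 = 4, and placing just those 3 first achieves it.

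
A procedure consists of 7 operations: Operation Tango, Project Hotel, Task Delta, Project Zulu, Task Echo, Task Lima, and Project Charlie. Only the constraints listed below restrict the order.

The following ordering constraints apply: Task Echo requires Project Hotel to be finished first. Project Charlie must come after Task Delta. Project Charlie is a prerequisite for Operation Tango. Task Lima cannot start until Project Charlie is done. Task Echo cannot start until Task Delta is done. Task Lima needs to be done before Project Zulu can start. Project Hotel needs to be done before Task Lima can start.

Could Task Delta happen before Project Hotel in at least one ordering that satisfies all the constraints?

No chain of constraints runs from Project Hotel to Task Delta, so Project Hotel is not required to come first.
So a valid ordering placing Task Delta earlier than Project Hotel exists.

Yes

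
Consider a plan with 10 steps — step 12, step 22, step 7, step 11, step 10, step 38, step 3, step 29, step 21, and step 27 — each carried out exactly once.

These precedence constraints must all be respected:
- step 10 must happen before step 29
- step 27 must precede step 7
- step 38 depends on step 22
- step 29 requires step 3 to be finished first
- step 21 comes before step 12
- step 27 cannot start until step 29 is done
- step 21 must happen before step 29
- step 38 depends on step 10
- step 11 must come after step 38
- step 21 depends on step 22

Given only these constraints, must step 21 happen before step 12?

Following the dependencies: step 21 → step 12.
That forces step 21 before step 12 in every valid schedule.

Yes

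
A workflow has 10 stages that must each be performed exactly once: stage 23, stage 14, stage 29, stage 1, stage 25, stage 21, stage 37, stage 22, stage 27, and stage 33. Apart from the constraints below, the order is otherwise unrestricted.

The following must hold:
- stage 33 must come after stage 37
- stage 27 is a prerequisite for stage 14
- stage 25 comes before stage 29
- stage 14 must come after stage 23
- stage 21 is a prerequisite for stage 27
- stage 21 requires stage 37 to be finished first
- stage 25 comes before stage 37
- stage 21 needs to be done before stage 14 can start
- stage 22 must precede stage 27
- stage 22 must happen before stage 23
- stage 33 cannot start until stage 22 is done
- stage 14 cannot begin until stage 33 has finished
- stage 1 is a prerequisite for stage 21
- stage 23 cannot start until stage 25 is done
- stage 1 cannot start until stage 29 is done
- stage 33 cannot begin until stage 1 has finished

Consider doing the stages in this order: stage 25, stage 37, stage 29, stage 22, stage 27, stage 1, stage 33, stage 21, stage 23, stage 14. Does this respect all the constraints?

In the proposed order, stage 27 appears before stage 21.
Since stage 21 is required before stage 27, the ordering is invalid.

No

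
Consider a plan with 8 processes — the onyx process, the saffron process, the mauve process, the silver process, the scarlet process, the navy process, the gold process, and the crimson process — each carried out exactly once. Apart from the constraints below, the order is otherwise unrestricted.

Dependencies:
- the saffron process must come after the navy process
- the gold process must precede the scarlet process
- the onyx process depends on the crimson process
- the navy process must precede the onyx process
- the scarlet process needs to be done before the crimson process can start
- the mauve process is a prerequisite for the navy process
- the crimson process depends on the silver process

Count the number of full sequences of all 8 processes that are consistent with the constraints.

The processes with no prerequisites are the mauve process, the silver process, the gold process; any of them can be placed first.
Counting all ways to extend the partial order to a total order gives 150.

150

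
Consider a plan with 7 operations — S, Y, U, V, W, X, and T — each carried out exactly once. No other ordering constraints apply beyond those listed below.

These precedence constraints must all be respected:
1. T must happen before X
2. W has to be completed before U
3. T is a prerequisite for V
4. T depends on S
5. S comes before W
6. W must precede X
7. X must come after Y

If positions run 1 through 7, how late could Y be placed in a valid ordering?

The only operation forced after Y (directly or by a chain) is X.
With 1 mandatory successor out of 7 operations total, the latest slot for Y is 7−1 = 6, and it's reachable by doing all non-successors before Y.

6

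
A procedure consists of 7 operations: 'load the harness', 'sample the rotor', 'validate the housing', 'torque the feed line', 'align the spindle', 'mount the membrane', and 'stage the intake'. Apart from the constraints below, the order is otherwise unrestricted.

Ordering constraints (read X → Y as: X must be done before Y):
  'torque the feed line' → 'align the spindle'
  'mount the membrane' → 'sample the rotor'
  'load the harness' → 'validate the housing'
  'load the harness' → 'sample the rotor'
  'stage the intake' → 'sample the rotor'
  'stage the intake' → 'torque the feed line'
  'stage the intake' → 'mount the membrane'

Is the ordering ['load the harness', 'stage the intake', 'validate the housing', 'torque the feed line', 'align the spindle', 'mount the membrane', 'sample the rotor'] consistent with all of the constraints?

Yes

Going through the constraints one by one, each required predecessor appears earlier in the sequence than its dependent — e.g. 'load the harness' (position 1) is before 'sample the rotor' (position 7), as required.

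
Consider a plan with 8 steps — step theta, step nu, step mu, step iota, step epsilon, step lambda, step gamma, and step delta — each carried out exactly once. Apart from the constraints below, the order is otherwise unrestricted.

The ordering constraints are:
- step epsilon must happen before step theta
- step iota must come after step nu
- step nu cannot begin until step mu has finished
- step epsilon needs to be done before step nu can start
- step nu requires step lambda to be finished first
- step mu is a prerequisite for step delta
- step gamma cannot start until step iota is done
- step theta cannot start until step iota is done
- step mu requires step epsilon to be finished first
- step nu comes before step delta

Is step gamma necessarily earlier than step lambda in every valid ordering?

In fact the dependencies run the other way: step lambda → step nu → step iota → step gamma.
So step gamma never precedes step lambda.

No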